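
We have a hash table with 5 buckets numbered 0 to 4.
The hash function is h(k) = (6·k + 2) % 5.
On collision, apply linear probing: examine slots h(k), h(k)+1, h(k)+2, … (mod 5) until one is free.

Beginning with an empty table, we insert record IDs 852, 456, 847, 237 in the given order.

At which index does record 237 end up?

Insert 852: h=4, slot 4 empty → index 4.
Insert 456: h=3, slot 3 empty → index 3.
Insert 847: h=4, slot 4 occupied → index 0.
Insert 237: h=4, slots 4,0 occupied → index 1.
Table: [847, 237, -, 456, 852]

1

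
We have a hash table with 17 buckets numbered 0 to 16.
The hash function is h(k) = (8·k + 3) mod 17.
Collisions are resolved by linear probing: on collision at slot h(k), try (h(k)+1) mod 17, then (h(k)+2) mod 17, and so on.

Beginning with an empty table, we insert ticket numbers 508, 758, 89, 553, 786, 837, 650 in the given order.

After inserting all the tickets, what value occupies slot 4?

508

Insert 508: h=4, slot 4 empty → index 4.
Insert 758: h=15, slot 15 empty → index 15.
Insert 89: h=1, slot 1 empty → index 1.
Insert 553: h=7, slot 7 empty → index 7.
Insert 786: h=1, slot 1 occupied → index 2.
Insert 837: h=1, slots 1,2 occupied → index 3.
Insert 650: h=1, slots 1,2,3,4 occupied → index 5.
Table: [∅, 89, 786, 837, 508, 650, ∅, 553, ∅, ∅, ∅, ∅, ∅, ∅, ∅, 758, ∅]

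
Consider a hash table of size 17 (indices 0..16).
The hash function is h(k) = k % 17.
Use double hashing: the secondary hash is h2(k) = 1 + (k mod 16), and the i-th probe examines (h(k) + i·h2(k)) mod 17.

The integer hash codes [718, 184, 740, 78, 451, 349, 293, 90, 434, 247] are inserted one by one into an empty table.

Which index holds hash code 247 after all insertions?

718: h=4 => slot 4
184: h=14 => slot 14
740: h=9 => slot 9
78: h=10 => slot 10
451: h=9, h2=4, probe 9,13 => slot 13
349: h=9, h2=14, probe 9,6 => slot 6
293: h=4, h2=6, probe 4,10,16 => slot 16
90: h=5 => slot 5
434: h=9, h2=3, probe 9,12 => slot 12
247: h=9, h2=8, probe 9,0 => slot 0
Table: [247, —, —, —, 718, 90, 349, —, —, 740, 78, —, 434, 451, 184, —, 293]

0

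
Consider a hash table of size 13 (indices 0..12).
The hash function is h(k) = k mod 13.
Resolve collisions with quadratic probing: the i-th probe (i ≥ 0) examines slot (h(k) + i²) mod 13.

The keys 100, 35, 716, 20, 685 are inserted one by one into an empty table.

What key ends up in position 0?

685

100 hashes to 9; slot 9 is free → place at 9.
35 hashes to 9; 9 taken → place at 10.
716 hashes to 1; slot 1 is free → place at 1.
20 hashes to 7; slot 7 is free → place at 7.
685 hashes to 9; 9,10 taken → place at 0.
Table: [685, 716, _, _, _, _, _, 20, _, 100, 35, _, _]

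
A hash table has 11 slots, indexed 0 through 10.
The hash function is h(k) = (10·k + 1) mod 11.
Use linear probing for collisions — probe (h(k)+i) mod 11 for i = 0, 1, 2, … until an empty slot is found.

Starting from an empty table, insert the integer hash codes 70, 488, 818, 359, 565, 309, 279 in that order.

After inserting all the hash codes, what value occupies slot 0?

Insert 70: h=8, slot 8 empty -> index 8.
Insert 488: h=8, slot 8 occupied -> index 9.
Insert 818: h=8, slots 8,9 occupied -> index 10.
Insert 359: h=5, slot 5 empty -> index 5.
Insert 565: h=8, slots 8,9,10 occupied -> index 0.
Insert 309: h=0, slot 0 occupied -> index 1.
Insert 279: h=8, slots 8,9,10,0,1 occupied -> index 2.
Table: [565, 309, 279, ., ., 359, ., ., 70, 488, 818]

565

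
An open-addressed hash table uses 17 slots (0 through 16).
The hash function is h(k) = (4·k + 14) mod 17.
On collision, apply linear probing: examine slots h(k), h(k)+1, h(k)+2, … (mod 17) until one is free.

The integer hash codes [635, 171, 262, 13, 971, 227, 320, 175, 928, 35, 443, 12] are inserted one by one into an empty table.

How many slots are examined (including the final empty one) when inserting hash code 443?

9

635: h=4 → slot 4
171: h=1 → slot 1
262: h=8 → slot 8
13: h=15 → slot 15
971: h=5 → slot 5
227: h=4, probe 4,5,6 → slot 6
320: h=2 → slot 2
175: h=0 → slot 0
928: h=3 → slot 3
35: h=1, probe 1,2,3,4,5,6,7 → slot 7
443: h=1, probe 1,2,3,4,5,6,7,8,9 → slot 9
12: h=11 → slot 11
Table: [175, 171, 320, 928, 635, 971, 227, 35, 262, 443, ∅, 12, ∅, ∅, ∅, 13, ∅]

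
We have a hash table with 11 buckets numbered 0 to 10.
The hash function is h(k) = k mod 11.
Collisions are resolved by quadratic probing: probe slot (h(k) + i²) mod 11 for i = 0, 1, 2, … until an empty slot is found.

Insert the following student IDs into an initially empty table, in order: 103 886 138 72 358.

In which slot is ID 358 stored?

0

103: h=4 → slot 4
886: h=6 → slot 6
138: h=6, probe 6,7 → slot 7
72: h=6, probe 6,7,10 → slot 10
358: h=6, probe 6,7,10,4,0 → slot 0
Table: [358, _, _, _, 103, _, 886, 138, _, _, 72]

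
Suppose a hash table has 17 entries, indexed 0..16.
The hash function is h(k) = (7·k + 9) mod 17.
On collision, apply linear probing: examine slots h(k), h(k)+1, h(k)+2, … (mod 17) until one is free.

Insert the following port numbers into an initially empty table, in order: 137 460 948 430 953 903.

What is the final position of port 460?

0

Insert 137: h=16, slot 16 empty => index 16.
Insert 460: h=16, slot 16 occupied => index 0.
Insert 948: h=15, slot 15 empty => index 15.
Insert 430: h=10, slot 10 empty => index 10.
Insert 953: h=16, slots 16,0 occupied => index 1.
Insert 903: h=6, slot 6 empty => index 6.
Table: [460, 953, —, —, —, —, 903, —, —, —, 430, —, —, —, —, 948, 137]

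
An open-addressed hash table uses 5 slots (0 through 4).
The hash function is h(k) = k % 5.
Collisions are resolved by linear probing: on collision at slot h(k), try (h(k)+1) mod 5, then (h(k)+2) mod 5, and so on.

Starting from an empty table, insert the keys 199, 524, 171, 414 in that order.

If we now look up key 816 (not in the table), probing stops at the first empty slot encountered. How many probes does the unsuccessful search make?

3

Insert 199: h=4, slot 4 empty -> index 4.
Insert 524: h=4, slot 4 occupied -> index 0.
Insert 171: h=1, slot 1 empty -> index 1.
Insert 414: h=4, slots 4,0,1 occupied -> index 2.
Table: [524, 171, 414, -, 199]
Lookup 816: h=1, probe 1,2,3 → slot 3 empty, not found.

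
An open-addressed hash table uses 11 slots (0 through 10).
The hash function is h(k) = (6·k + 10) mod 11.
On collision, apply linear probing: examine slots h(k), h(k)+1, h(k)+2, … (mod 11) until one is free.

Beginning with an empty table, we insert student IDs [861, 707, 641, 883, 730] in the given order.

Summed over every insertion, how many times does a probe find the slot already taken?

6

Insert 861: h=6, slot 6 empty => index 6.
Insert 707: h=6, slot 6 occupied => index 7.
Insert 641: h=6, slots 6,7 occupied => index 8.
Insert 883: h=6, slots 6,7,8 occupied => index 9.
Insert 730: h=1, slot 1 empty => index 1.
Table: [_, 730, _, _, _, _, 861, 707, 641, 883, _]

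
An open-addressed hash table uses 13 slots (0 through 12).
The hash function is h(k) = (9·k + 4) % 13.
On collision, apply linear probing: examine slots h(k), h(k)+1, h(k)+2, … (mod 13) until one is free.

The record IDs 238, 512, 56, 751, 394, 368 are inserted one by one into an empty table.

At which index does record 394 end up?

Insert 238: h=1, slot 1 empty => index 1.
Insert 512: h=10, slot 10 empty => index 10.
Insert 56: h=1, slot 1 occupied => index 2.
Insert 751: h=3, slot 3 empty => index 3.
Insert 394: h=1, slots 1,2,3 occupied => index 4.
Insert 368: h=1, slots 1,2,3,4 occupied => index 5.
Table: [., 238, 56, 751, 394, 368, ., ., ., ., 512, ., .]

4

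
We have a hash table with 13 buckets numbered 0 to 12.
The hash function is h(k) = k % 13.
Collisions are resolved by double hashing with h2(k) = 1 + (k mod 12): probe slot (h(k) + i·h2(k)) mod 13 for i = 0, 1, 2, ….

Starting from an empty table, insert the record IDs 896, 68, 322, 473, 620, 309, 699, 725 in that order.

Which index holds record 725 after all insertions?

Insert 896: h=12, slot 12 empty -> index 12.
Insert 68: h=3, slot 3 empty -> index 3.
Insert 322: h=10, slot 10 empty -> index 10.
Insert 473: h=5, slot 5 empty -> index 5.
Insert 620: h=9, slot 9 empty -> index 9.
Insert 309: h=10, h2=10, slot 10 occupied -> index 7.
Insert 699: h=10, h2=4, slot 10 occupied -> index 1.
Insert 725: h=10, h2=6, slots 10,3,9 occupied -> index 2.
Table: [_, 699, 725, 68, _, 473, _, 309, _, 620, 322, _, 896]

2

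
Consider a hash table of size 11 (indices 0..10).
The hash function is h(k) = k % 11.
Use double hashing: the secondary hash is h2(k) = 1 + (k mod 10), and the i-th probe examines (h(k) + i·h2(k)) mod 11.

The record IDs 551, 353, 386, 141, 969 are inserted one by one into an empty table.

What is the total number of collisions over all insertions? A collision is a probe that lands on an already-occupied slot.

551 hashes to 1; slot 1 is free → place at 1.
353 hashes to 1, h2=4; 1 taken → place at 5.
386 hashes to 1, h2=7; 1 taken → place at 8.
141 hashes to 9; slot 9 is free → place at 9.
969 hashes to 1, h2=10; 1 taken → place at 0.
Table: [969, 551, ∅, ∅, ∅, 353, ∅, ∅, 386, 141, ∅]

3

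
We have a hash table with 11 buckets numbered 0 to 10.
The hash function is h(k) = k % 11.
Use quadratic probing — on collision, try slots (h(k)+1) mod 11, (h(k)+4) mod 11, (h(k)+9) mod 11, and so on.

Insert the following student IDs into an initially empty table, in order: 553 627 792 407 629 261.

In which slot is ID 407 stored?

4

553 hashes to 3; slot 3 is free => place at 3.
627 hashes to 0; slot 0 is free => place at 0.
792 hashes to 0; 0 taken => place at 1.
407 hashes to 0; 0,1 taken => place at 4.
629 hashes to 2; slot 2 is free => place at 2.
261 hashes to 8; slot 8 is free => place at 8.
Table: [627, 792, 629, 553, 407, _, _, _, 261, _, _]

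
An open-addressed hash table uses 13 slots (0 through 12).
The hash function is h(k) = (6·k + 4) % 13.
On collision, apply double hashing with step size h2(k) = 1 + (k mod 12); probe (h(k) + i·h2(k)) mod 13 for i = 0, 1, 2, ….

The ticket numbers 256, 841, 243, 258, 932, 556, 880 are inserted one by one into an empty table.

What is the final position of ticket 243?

Insert 256: h=6, slot 6 empty → index 6.
Insert 841: h=6, h2=2, slot 6 occupied → index 8.
Insert 243: h=6, h2=4, slot 6 occupied → index 10.
Insert 258: h=5, slot 5 empty → index 5.
Insert 932: h=6, h2=9, slot 6 occupied → index 2.
Insert 556: h=12, slot 12 empty → index 12.
Insert 880: h=6, h2=5, slot 6 occupied → index 11.
Table: [—, —, 932, —, —, 258, 256, —, 841, —, 243, 880, 556]

10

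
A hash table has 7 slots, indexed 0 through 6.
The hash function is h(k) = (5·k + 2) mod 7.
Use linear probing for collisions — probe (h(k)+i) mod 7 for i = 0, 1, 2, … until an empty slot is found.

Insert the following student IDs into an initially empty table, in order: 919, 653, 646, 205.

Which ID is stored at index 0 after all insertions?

646

919 hashes to 5; slot 5 is free -> place at 5.
653 hashes to 5; 5 taken -> place at 6.
646 hashes to 5; 5,6 taken -> place at 0.
205 hashes to 5; 5,6,0 taken -> place at 1.
Table: [646, 205, _, _, _, 919, 653]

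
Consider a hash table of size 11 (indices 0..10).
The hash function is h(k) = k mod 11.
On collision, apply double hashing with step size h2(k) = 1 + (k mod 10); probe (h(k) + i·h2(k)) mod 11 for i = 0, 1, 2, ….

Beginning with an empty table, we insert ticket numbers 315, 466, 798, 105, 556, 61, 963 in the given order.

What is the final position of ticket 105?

Insert 315: h=7, slot 7 empty → index 7.
Insert 466: h=4, slot 4 empty → index 4.
Insert 798: h=6, slot 6 empty → index 6.
Insert 105: h=6, h2=6, slot 6 occupied → index 1.
Insert 556: h=6, h2=7, slot 6 occupied → index 2.
Insert 61: h=6, h2=2, slot 6 occupied → index 8.
Insert 963: h=6, h2=4, slot 6 occupied → index 10.
Table: [—, 105, 556, —, 466, —, 798, 315, 61, —, 963]

1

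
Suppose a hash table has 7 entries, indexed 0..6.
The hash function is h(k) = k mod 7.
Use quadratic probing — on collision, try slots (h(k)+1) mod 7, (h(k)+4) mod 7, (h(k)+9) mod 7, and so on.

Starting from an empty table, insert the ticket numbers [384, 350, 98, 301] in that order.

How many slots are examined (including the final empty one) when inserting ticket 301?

3

384: h=6 → slot 6
350: h=0 → slot 0
98: h=0, probe 0,1 → slot 1
301: h=0, probe 0,1,4 → slot 4
Table: [350, 98, _, _, 301, _, 384]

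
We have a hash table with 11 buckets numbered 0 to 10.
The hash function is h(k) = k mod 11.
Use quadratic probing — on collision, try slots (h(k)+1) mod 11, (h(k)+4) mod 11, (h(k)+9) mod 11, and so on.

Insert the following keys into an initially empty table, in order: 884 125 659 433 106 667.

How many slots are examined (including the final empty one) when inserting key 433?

884 hashes to 4; slot 4 is free => place at 4.
125 hashes to 4; 4 taken => place at 5.
659 hashes to 10; slot 10 is free => place at 10.
433 hashes to 4; 4,5 taken => place at 8.
106 hashes to 7; slot 7 is free => place at 7.
667 hashes to 7; 7,8 taken => place at 0.
Table: [667, _, _, _, 884, 125, _, 106, 433, _, 659]

3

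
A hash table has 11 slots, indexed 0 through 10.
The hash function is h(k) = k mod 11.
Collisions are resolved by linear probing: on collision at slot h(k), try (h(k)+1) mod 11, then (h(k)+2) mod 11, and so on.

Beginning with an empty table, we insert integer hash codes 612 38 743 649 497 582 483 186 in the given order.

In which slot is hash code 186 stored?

612: h=7 → slot 7
38: h=5 → slot 5
743: h=6 → slot 6
649: h=0 → slot 0
497: h=2 → slot 2
582: h=10 → slot 10
483: h=10, probe 10,0,1 → slot 1
186: h=10, probe 10,0,1,2,3 → slot 3
Table: [649, 483, 497, 186, —, 38, 743, 612, —, —, 582]

3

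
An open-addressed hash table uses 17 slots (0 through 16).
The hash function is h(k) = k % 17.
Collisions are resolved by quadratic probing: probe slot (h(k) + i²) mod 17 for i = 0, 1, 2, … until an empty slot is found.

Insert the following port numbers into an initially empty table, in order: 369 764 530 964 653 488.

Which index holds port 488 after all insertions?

Insert 369: h=12, slot 12 empty -> index 12.
Insert 764: h=16, slot 16 empty -> index 16.
Insert 530: h=3, slot 3 empty -> index 3.
Insert 964: h=12, slot 12 occupied -> index 13.
Insert 653: h=7, slot 7 empty -> index 7.
Insert 488: h=12, slots 12,13,16 occupied -> index 4.
Table: [-, -, -, 530, 488, -, -, 653, -, -, -, -, 369, 964, -, -, 764]

4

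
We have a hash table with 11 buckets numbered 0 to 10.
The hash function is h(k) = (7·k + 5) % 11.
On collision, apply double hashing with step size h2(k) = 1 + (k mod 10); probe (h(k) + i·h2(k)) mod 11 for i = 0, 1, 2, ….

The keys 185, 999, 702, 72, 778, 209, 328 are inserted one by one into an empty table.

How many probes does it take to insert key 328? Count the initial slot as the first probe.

Insert 185: h=2, slot 2 empty → index 2.
Insert 999: h=2, h2=10, slot 2 occupied → index 1.
Insert 702: h=2, h2=3, slot 2 occupied → index 5.
Insert 72: h=3, slot 3 empty → index 3.
Insert 778: h=6, slot 6 empty → index 6.
Insert 209: h=5, h2=10, slot 5 occupied → index 4.
Insert 328: h=2, h2=9, slot 2 occupied → index 0.
Table: [328, 999, 185, 72, 209, 702, 778, ., ., ., .]

2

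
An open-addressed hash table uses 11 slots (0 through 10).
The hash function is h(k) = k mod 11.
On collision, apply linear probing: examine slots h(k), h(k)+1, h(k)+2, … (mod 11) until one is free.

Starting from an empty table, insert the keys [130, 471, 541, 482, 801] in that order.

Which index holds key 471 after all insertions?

10

Insert 130: h=9, slot 9 empty => index 9.
Insert 471: h=9, slot 9 occupied => index 10.
Insert 541: h=2, slot 2 empty => index 2.
Insert 482: h=9, slots 9,10 occupied => index 0.
Insert 801: h=9, slots 9,10,0 occupied => index 1.
Table: [482, 801, 541, -, -, -, -, -, -, 130, 471]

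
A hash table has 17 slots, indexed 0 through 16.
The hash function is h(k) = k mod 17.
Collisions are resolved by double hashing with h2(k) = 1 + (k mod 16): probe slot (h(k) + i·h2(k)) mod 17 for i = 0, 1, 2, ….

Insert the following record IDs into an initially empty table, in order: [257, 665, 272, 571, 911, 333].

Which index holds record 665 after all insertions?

12

257: h=2 => slot 2
665: h=2, h2=10, probe 2,12 => slot 12
272: h=0 => slot 0
571: h=10 => slot 10
911: h=10, h2=16, probe 10,9 => slot 9
333: h=10, h2=14, probe 10,7 => slot 7
Table: [272, -, 257, -, -, -, -, 333, -, 911, 571, -, 665, -, -, -, -]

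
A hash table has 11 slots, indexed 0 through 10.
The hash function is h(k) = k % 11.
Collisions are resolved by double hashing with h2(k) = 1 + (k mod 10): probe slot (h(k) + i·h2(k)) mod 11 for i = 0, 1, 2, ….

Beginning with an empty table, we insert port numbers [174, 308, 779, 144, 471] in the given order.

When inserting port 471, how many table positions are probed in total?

3

Insert 174: h=9, slot 9 empty => index 9.
Insert 308: h=0, slot 0 empty => index 0.
Insert 779: h=9, h2=10, slot 9 occupied => index 8.
Insert 144: h=1, slot 1 empty => index 1.
Insert 471: h=9, h2=2, slots 9,0 occupied => index 2.
Table: [308, 144, 471, —, —, —, —, —, 779, 174, —]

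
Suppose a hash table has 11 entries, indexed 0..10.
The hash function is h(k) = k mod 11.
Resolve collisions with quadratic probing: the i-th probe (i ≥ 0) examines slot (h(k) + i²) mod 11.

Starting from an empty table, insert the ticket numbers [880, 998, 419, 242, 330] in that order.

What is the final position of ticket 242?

4

880: h=0 -> slot 0
998: h=8 -> slot 8
419: h=1 -> slot 1
242: h=0, probe 0,1,4 -> slot 4
330: h=0, probe 0,1,4,9 -> slot 9
Table: [880, 419, —, —, 242, —, —, —, 998, 330, —]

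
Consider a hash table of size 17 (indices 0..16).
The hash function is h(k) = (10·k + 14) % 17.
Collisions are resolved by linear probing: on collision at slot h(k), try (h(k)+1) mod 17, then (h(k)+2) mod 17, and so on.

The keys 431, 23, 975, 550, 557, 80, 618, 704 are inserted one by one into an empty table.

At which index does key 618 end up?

11

431: h=6 -> slot 6
23: h=6, probe 6,7 -> slot 7
975: h=6, probe 6,7,8 -> slot 8
550: h=6, probe 6,7,8,9 -> slot 9
557: h=8, probe 8,9,10 -> slot 10
80: h=15 -> slot 15
618: h=6, probe 6,7,8,9,10,11 -> slot 11
704: h=16 -> slot 16
Table: [., ., ., ., ., ., 431, 23, 975, 550, 557, 618, ., ., ., 80, 704]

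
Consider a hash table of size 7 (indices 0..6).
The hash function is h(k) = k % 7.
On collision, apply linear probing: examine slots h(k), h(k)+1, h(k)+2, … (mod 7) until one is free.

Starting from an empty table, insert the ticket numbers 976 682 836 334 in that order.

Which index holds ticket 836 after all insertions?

5

976: h=3 => slot 3
682: h=3, probe 3,4 => slot 4
836: h=3, probe 3,4,5 => slot 5
334: h=5, probe 5,6 => slot 6
Table: [—, —, —, 976, 682, 836, 334]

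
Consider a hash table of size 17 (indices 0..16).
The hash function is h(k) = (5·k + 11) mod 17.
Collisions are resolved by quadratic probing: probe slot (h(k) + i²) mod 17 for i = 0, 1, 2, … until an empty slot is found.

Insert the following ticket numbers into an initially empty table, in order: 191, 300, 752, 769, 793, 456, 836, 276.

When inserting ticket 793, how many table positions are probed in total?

Insert 191: h=14, slot 14 empty → index 14.
Insert 300: h=15, slot 15 empty → index 15.
Insert 752: h=14, slots 14,15 occupied → index 1.
Insert 769: h=14, slots 14,15,1 occupied → index 6.
Insert 793: h=15, slot 15 occupied → index 16.
Insert 456: h=13, slot 13 empty → index 13.
Insert 836: h=9, slot 9 empty → index 9.
Insert 276: h=14, slots 14,15,1,6,13 occupied → index 5.
Table: [—, 752, —, —, —, 276, 769, —, —, 836, —, —, —, 456, 191, 300, 793]

2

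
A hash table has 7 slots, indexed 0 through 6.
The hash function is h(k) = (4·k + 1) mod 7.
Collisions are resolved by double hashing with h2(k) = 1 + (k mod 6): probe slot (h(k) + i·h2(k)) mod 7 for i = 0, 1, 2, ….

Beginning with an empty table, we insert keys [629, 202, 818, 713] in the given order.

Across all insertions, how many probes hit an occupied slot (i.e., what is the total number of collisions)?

3

Insert 629: h=4, slot 4 empty -> index 4.
Insert 202: h=4, h2=5, slot 4 occupied -> index 2.
Insert 818: h=4, h2=3, slot 4 occupied -> index 0.
Insert 713: h=4, h2=6, slot 4 occupied -> index 3.
Table: [818, ∅, 202, 713, 629, ∅, ∅]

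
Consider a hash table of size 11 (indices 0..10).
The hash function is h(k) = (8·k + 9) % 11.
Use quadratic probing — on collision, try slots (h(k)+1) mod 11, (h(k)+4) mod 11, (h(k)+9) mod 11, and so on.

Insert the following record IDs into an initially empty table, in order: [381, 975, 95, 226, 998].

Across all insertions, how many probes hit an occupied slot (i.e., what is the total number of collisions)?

Insert 381: h=10, slot 10 empty => index 10.
Insert 975: h=10, slot 10 occupied => index 0.
Insert 95: h=10, slots 10,0 occupied => index 3.
Insert 226: h=2, slot 2 empty => index 2.
Insert 998: h=7, slot 7 empty => index 7.
Table: [975, ., 226, 95, ., ., ., 998, ., ., 381]

3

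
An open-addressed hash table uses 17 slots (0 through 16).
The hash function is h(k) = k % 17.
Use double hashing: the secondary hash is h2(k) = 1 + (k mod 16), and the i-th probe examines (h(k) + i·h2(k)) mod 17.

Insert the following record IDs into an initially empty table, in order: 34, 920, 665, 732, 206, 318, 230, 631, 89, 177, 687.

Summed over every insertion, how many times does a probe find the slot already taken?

34: h=0 → slot 0
920: h=2 → slot 2
665: h=2, h2=10, probe 2,12 → slot 12
732: h=1 → slot 1
206: h=2, h2=15, probe 2,0,15 → slot 15
318: h=12, h2=15, probe 12,10 → slot 10
230: h=9 → slot 9
631: h=2, h2=8, probe 2,10,1,9,0,8 → slot 8
89: h=4 → slot 4
177: h=7 → slot 7
687: h=7, h2=16, probe 7,6 → slot 6
Table: [34, 732, 920, ∅, 89, ∅, 687, 177, 631, 230, 318, ∅, 665, ∅, ∅, 206, ∅]

10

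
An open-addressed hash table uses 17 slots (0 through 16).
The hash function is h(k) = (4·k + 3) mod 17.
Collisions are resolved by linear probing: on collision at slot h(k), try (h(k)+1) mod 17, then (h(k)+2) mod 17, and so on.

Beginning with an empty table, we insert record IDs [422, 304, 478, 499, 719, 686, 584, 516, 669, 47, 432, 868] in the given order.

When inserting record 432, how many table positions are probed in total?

4

422 hashes to 8; slot 8 is free -> place at 8.
304 hashes to 12; slot 12 is free -> place at 12.
478 hashes to 11; slot 11 is free -> place at 11.
499 hashes to 10; slot 10 is free -> place at 10.
719 hashes to 6; slot 6 is free -> place at 6.
686 hashes to 10; 10,11,12 taken -> place at 13.
584 hashes to 10; 10,11,12,13 taken -> place at 14.
516 hashes to 10; 10,11,12,13,14 taken -> place at 15.
669 hashes to 10; 10,11,12,13,14,15 taken -> place at 16.
47 hashes to 4; slot 4 is free -> place at 4.
432 hashes to 14; 14,15,16 taken -> place at 0.
868 hashes to 7; slot 7 is free -> place at 7.
Table: [432, ∅, ∅, ∅, 47, ∅, 719, 868, 422, ∅, 499, 478, 304, 686, 584, 516, 669]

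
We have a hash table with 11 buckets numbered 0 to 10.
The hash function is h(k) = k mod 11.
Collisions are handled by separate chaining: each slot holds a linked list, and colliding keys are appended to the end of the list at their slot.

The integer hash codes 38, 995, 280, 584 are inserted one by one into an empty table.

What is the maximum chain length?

Insert 38: h=5, bucket 5 empty → new chain.
Insert 995: h=5, bucket 5 nonempty → append to chain.
Insert 280: h=5, bucket 5 nonempty → append to chain.
Insert 584: h=1, bucket 1 empty → new chain.
Final buckets:
0: .
1: 584
2: .
3: .
4: .
5: 38 -> 995 -> 280
6: .
7: .
8: .
9: .
10: .

3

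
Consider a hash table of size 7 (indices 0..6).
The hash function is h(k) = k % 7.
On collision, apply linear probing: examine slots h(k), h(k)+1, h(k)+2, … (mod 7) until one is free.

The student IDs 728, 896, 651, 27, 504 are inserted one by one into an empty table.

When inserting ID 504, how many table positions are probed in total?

728 hashes to 0; slot 0 is free → place at 0.
896 hashes to 0; 0 taken → place at 1.
651 hashes to 0; 0,1 taken → place at 2.
27 hashes to 6; slot 6 is free → place at 6.
504 hashes to 0; 0,1,2 taken → place at 3.
Table: [728, 896, 651, 504, -, -, 27]

4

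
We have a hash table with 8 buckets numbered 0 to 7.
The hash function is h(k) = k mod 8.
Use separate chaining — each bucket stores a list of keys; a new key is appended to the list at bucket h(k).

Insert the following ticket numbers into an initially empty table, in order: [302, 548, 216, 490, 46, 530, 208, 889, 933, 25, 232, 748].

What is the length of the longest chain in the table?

3

302 -> bucket 6
548 -> bucket 4
216 -> bucket 0
490 -> bucket 2
46 -> bucket 6 (collision)
530 -> bucket 2 (collision)
208 -> bucket 0 (collision)
889 -> bucket 1
933 -> bucket 5
25 -> bucket 1 (collision)
232 -> bucket 0 (collision)
748 -> bucket 4 (collision)
Final buckets:
0: 216 -> 208 -> 232
1: 889 -> 25
2: 490 -> 530
3: .
4: 548 -> 748
5: 933
6: 302 -> 46
7: .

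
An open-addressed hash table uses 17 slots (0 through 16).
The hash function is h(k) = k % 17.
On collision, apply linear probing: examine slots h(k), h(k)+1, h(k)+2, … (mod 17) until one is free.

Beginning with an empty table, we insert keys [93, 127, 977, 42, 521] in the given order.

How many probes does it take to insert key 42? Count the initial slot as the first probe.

4

Insert 93: h=8, slot 8 empty → index 8.
Insert 127: h=8, slot 8 occupied → index 9.
Insert 977: h=8, slots 8,9 occupied → index 10.
Insert 42: h=8, slots 8,9,10 occupied → index 11.
Insert 521: h=11, slot 11 occupied → index 12.
Table: [_, _, _, _, _, _, _, _, 93, 127, 977, 42, 521, _, _, _, _]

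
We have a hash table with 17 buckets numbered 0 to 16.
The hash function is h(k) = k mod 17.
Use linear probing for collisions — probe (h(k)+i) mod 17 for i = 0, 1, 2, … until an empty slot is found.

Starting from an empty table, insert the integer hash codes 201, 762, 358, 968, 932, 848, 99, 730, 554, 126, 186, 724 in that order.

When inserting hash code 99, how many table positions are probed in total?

7

Insert 201: h=14, slot 14 empty -> index 14.
Insert 762: h=14, slot 14 occupied -> index 15.
Insert 358: h=1, slot 1 empty -> index 1.
Insert 968: h=16, slot 16 empty -> index 16.
Insert 932: h=14, slots 14,15,16 occupied -> index 0.
Insert 848: h=15, slots 15,16,0,1 occupied -> index 2.
Insert 99: h=14, slots 14,15,16,0,1,2 occupied -> index 3.
Insert 730: h=16, slots 16,0,1,2,3 occupied -> index 4.
Insert 554: h=10, slot 10 empty -> index 10.
Insert 126: h=7, slot 7 empty -> index 7.
Insert 186: h=16, slots 16,0,1,2,3,4 occupied -> index 5.
Insert 724: h=10, slot 10 occupied -> index 11.
Table: [932, 358, 848, 99, 730, 186, -, 126, -, -, 554, 724, -, -, 201, 762, 968]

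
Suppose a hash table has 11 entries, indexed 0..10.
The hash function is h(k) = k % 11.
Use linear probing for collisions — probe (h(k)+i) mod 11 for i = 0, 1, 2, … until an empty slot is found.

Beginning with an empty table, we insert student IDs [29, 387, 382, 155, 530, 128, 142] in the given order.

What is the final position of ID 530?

3

Insert 29: h=7, slot 7 empty -> index 7.
Insert 387: h=2, slot 2 empty -> index 2.
Insert 382: h=8, slot 8 empty -> index 8.
Insert 155: h=1, slot 1 empty -> index 1.
Insert 530: h=2, slot 2 occupied -> index 3.
Insert 128: h=7, slots 7,8 occupied -> index 9.
Insert 142: h=10, slot 10 empty -> index 10.
Table: [∅, 155, 387, 530, ∅, ∅, ∅, 29, 382, 128, 142]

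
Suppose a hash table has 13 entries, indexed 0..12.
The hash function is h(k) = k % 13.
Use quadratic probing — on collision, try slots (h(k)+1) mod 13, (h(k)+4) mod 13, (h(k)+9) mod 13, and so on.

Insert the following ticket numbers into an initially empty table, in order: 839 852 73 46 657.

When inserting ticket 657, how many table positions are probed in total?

Insert 839: h=7, slot 7 empty → index 7.
Insert 852: h=7, slot 7 occupied → index 8.
Insert 73: h=8, slot 8 occupied → index 9.
Insert 46: h=7, slots 7,8 occupied → index 11.
Insert 657: h=7, slots 7,8,11 occupied → index 3.
Table: [_, _, _, 657, _, _, _, 839, 852, 73, _, 46, _]

4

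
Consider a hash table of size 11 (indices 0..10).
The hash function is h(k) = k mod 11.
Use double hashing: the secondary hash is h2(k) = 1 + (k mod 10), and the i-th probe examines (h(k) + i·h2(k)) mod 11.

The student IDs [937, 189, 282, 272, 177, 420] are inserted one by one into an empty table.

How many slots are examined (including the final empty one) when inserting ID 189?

937 hashes to 2; slot 2 is free → place at 2.
189 hashes to 2, h2=10; 2 taken → place at 1.
282 hashes to 7; slot 7 is free → place at 7.
272 hashes to 8; slot 8 is free → place at 8.
177 hashes to 1, h2=8; 1 taken → place at 9.
420 hashes to 2, h2=1; 2 taken → place at 3.
Table: [∅, 189, 937, 420, ∅, ∅, ∅, 282, 272, 177, ∅]

2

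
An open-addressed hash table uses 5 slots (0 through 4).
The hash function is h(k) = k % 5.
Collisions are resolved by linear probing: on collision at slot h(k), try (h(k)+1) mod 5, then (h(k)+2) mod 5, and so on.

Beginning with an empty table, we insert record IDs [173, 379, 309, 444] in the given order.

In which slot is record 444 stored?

Insert 173: h=3, slot 3 empty → index 3.
Insert 379: h=4, slot 4 empty → index 4.
Insert 309: h=4, slot 4 occupied → index 0.
Insert 444: h=4, slots 4,0 occupied → index 1.
Table: [309, 444, _, 173, 379]

1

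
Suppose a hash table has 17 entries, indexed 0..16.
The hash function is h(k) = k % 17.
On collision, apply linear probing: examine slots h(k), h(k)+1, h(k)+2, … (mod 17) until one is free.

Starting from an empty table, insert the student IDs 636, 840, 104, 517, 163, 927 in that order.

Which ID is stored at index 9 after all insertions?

636: h=7 => slot 7
840: h=7, probe 7,8 => slot 8
104: h=2 => slot 2
517: h=7, probe 7,8,9 => slot 9
163: h=10 => slot 10
927: h=9, probe 9,10,11 => slot 11
Table: [_, _, 104, _, _, _, _, 636, 840, 517, 163, 927, _, _, _, _, _]

517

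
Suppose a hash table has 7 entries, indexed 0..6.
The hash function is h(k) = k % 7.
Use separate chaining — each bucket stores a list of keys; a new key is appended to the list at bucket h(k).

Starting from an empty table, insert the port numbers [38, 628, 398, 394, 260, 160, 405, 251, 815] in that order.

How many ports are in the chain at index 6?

38 -> bucket 3
628 -> bucket 5
398 -> bucket 6
394 -> bucket 2
260 -> bucket 1
160 -> bucket 6 (collision)
405 -> bucket 6 (collision)
251 -> bucket 6 (collision)
815 -> bucket 3 (collision)
Final buckets:
0: ∅
1: 260
2: 394
3: 38 -> 815
4: ∅
5: 628
6: 398 -> 160 -> 405 -> 251

4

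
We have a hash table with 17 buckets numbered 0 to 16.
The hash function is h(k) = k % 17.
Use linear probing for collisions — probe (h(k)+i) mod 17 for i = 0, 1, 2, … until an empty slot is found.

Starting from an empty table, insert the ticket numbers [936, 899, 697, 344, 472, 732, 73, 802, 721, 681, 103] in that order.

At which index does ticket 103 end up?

936 hashes to 1; slot 1 is free -> place at 1.
899 hashes to 15; slot 15 is free -> place at 15.
697 hashes to 0; slot 0 is free -> place at 0.
344 hashes to 4; slot 4 is free -> place at 4.
472 hashes to 13; slot 13 is free -> place at 13.
732 hashes to 1; 1 taken -> place at 2.
73 hashes to 5; slot 5 is free -> place at 5.
802 hashes to 3; slot 3 is free -> place at 3.
721 hashes to 7; slot 7 is free -> place at 7.
681 hashes to 1; 1,2,3,4,5 taken -> place at 6.
103 hashes to 1; 1,2,3,4,5,6,7 taken -> place at 8.
Table: [697, 936, 732, 802, 344, 73, 681, 721, 103, —, —, —, —, 472, —, 899, —]

8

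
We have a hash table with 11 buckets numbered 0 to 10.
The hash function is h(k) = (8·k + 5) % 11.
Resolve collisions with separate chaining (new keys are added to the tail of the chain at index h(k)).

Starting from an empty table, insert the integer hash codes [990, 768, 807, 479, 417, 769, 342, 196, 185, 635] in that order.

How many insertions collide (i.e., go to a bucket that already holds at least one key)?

3

990 → bucket 5
768 → bucket 0
807 → bucket 4
479 → bucket 9
417 → bucket 8
769 → bucket 8 (collision)
342 → bucket 2
196 → bucket 0 (collision)
185 → bucket 0 (collision)
635 → bucket 3
Final buckets:
0: 768 -> 196 -> 185
1: _
2: 342
3: 635
4: 807
5: 990
6: _
7: _
8: 417 -> 769
9: 479
10: _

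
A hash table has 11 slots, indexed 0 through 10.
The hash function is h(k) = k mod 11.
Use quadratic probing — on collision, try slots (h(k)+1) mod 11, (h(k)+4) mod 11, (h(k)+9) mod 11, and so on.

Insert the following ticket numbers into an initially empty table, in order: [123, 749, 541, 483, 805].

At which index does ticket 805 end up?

6

123: h=2 => slot 2
749: h=1 => slot 1
541: h=2, probe 2,3 => slot 3
483: h=10 => slot 10
805: h=2, probe 2,3,6 => slot 6
Table: [∅, 749, 123, 541, ∅, ∅, 805, ∅, ∅, ∅, 483]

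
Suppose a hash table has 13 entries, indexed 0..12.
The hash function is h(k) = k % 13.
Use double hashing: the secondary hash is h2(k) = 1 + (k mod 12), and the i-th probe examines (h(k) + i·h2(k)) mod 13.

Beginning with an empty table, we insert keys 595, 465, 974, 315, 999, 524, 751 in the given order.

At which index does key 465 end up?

7

595: h=10 -> slot 10
465: h=10, h2=10, probe 10,7 -> slot 7
974: h=12 -> slot 12
315: h=3 -> slot 3
999: h=11 -> slot 11
524: h=4 -> slot 4
751: h=10, h2=8, probe 10,5 -> slot 5
Table: [_, _, _, 315, 524, 751, _, 465, _, _, 595, 999, 974]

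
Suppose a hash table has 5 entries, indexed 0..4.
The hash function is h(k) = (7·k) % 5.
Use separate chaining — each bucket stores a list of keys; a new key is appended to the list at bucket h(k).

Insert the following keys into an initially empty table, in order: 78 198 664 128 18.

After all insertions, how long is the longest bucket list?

4

78 -> bucket 1
198 -> bucket 1 (collision)
664 -> bucket 3
128 -> bucket 1 (collision)
18 -> bucket 1 (collision)
Final buckets:
0: —
1: 78 -> 198 -> 128 -> 18
2: —
3: 664
4: —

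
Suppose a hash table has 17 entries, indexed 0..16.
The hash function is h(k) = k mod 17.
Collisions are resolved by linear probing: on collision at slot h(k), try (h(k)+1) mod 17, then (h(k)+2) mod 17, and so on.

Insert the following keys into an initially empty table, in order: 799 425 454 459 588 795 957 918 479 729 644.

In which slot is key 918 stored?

3

799: h=0 → slot 0
425: h=0, probe 0,1 → slot 1
454: h=12 → slot 12
459: h=0, probe 0,1,2 → slot 2
588: h=10 → slot 10
795: h=13 → slot 13
957: h=5 → slot 5
918: h=0, probe 0,1,2,3 → slot 3
479: h=3, probe 3,4 → slot 4
729: h=15 → slot 15
644: h=15, probe 15,16 → slot 16
Table: [799, 425, 459, 918, 479, 957, -, -, -, -, 588, -, 454, 795, -, 729, 644]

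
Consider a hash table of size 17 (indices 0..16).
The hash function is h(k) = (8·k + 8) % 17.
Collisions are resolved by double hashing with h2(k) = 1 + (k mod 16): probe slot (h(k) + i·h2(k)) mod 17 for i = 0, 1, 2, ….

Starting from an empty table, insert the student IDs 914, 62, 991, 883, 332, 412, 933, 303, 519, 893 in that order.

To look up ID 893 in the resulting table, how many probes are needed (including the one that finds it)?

914 hashes to 10; slot 10 is free → place at 10.
62 hashes to 11; slot 11 is free → place at 11.
991 hashes to 14; slot 14 is free → place at 14.
883 hashes to 0; slot 0 is free → place at 0.
332 hashes to 12; slot 12 is free → place at 12.
412 hashes to 6; slot 6 is free → place at 6.
933 hashes to 9; slot 9 is free → place at 9.
303 hashes to 1; slot 1 is free → place at 1.
519 hashes to 12, h2=8; 12 taken → place at 3.
893 hashes to 12, h2=14; 12,9,6,3,0,14,11 taken → place at 8.
Table: [883, 303, -, 519, -, -, 412, -, 893, 933, 914, 62, 332, -, 991, -, -]
Lookup 893: h=12, h2=14, probe 12,9,6,3,0,14,11,8 → found at 8.

8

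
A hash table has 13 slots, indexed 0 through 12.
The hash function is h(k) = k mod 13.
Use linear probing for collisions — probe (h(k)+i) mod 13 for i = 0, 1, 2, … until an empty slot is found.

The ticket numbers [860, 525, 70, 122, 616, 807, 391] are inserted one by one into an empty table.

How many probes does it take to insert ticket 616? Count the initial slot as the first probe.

4

860: h=2 => slot 2
525: h=5 => slot 5
70: h=5, probe 5,6 => slot 6
122: h=5, probe 5,6,7 => slot 7
616: h=5, probe 5,6,7,8 => slot 8
807: h=1 => slot 1
391: h=1, probe 1,2,3 => slot 3
Table: [∅, 807, 860, 391, ∅, 525, 70, 122, 616, ∅, ∅, ∅, ∅]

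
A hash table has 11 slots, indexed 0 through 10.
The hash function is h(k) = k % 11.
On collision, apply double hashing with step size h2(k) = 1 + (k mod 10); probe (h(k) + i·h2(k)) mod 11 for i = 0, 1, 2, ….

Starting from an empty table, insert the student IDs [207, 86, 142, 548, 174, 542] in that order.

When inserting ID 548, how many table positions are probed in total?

2

207: h=9 -> slot 9
86: h=9, h2=7, probe 9,5 -> slot 5
142: h=10 -> slot 10
548: h=9, h2=9, probe 9,7 -> slot 7
174: h=9, h2=5, probe 9,3 -> slot 3
542: h=3, h2=3, probe 3,6 -> slot 6
Table: [-, -, -, 174, -, 86, 542, 548, -, 207, 142]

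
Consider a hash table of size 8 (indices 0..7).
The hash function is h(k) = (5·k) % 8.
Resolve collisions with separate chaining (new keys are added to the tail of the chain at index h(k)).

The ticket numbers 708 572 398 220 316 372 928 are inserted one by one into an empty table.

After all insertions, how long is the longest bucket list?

5

Insert 708: h=4, bucket 4 empty → new chain.
Insert 572: h=4, bucket 4 nonempty → append to chain.
Insert 398: h=6, bucket 6 empty → new chain.
Insert 220: h=4, bucket 4 nonempty → append to chain.
Insert 316: h=4, bucket 4 nonempty → append to chain.
Insert 372: h=4, bucket 4 nonempty → append to chain.
Insert 928: h=0, bucket 0 empty → new chain.
Final buckets:
0: 928
1: —
2: —
3: —
4: 708 -> 572 -> 220 -> 316 -> 372
5: —
6: 398
7: —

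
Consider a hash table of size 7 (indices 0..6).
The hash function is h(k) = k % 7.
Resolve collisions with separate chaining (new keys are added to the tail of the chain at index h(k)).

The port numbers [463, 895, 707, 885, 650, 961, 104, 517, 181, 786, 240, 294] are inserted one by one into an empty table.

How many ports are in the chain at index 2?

Insert 463: h=1, bucket 1 empty → new chain.
Insert 895: h=6, bucket 6 empty → new chain.
Insert 707: h=0, bucket 0 empty → new chain.
Insert 885: h=3, bucket 3 empty → new chain.
Insert 650: h=6, bucket 6 nonempty → append to chain.
Insert 961: h=2, bucket 2 empty → new chain.
Insert 104: h=6, bucket 6 nonempty → append to chain.
Insert 517: h=6, bucket 6 nonempty → append to chain.
Insert 181: h=6, bucket 6 nonempty → append to chain.
Insert 786: h=2, bucket 2 nonempty → append to chain.
Insert 240: h=2, bucket 2 nonempty → append to chain.
Insert 294: h=0, bucket 0 nonempty → append to chain.
Final buckets:
0: 707 -> 294
1: 463
2: 961 -> 786 -> 240
3: 885
4: -
5: -
6: 895 -> 650 -> 104 -> 517 -> 181

3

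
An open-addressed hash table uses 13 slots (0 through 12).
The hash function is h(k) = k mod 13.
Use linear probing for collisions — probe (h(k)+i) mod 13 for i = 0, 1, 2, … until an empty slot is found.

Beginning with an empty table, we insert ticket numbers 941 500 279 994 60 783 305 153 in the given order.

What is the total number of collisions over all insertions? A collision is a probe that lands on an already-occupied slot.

9

941: h=5 => slot 5
500: h=6 => slot 6
279: h=6, probe 6,7 => slot 7
994: h=6, probe 6,7,8 => slot 8
60: h=8, probe 8,9 => slot 9
783: h=3 => slot 3
305: h=6, probe 6,7,8,9,10 => slot 10
153: h=10, probe 10,11 => slot 11
Table: [—, —, —, 783, —, 941, 500, 279, 994, 60, 305, 153, —]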